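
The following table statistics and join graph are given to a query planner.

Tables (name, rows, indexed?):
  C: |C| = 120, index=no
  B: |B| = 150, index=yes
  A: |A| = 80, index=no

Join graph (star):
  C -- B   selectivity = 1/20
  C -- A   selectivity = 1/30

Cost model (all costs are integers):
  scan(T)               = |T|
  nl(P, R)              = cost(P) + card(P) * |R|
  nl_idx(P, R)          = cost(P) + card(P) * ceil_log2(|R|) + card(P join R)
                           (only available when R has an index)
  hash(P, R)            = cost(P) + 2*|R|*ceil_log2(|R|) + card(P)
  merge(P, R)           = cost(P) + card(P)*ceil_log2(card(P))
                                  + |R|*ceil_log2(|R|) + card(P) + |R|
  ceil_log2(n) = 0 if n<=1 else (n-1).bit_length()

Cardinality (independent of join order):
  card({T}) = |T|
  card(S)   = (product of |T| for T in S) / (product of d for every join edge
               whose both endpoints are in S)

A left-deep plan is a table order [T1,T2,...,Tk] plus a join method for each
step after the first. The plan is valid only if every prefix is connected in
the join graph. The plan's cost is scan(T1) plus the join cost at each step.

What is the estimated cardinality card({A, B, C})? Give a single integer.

Tables in S: A(80), B(150), C(120)
Edges inside S: C-B(d=20), C-A(d=30)
numerator = 80 * 150 * 120 = 1440000
denominator = 20 * 30 = 600
card(S) = 1440000 / 600 = 2400

2400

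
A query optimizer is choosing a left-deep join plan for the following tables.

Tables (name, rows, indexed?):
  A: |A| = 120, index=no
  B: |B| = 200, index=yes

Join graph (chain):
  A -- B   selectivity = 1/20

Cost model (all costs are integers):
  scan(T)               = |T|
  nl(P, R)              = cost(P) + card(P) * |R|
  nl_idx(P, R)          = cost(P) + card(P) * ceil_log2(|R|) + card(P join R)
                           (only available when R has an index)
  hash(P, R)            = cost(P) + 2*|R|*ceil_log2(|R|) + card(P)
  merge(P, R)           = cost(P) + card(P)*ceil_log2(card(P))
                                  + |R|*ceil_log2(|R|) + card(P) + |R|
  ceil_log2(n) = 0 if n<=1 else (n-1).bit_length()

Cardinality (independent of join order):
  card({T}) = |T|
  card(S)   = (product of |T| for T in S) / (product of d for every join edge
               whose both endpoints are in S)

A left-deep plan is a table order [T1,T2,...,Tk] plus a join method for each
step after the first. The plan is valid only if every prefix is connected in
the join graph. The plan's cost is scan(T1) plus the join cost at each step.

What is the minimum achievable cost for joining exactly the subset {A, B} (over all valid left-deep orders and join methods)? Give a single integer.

2080

Selinger DP over subsets of {A,B}:
  {A}: scan cost=120, card=120
  {B}: scan cost=200, card=200
  {AB}: card=1200; try (A,hash)→2080, (B,nl_idx)→2280, (B,merge)→2880, (A,merge)→2960, (B,hash)→3440, (B,nl)→24120 …(+1); best=2080 via (A,hash)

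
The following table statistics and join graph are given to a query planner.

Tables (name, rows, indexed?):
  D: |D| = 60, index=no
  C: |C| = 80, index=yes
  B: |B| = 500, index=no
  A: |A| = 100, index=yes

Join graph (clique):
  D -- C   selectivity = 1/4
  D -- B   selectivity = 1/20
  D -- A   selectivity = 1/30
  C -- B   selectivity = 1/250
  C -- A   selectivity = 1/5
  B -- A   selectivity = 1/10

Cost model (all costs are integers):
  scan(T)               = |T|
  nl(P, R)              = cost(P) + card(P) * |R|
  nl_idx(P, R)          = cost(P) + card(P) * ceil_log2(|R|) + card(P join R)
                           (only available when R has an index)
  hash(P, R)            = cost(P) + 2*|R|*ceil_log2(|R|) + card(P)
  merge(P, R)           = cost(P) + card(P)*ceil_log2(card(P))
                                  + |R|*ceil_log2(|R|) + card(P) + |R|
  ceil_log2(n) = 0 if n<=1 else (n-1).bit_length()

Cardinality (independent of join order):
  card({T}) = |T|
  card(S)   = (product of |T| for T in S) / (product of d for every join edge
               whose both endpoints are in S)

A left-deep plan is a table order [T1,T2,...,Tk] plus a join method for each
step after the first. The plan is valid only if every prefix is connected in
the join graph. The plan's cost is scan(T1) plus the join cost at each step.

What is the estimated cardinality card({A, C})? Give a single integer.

1600

Tables in S: A(100), C(80)
Edges inside S: C-A(d=5)
numerator = 100 * 80 = 8000
denominator = 5 = 5
card(S) = 8000 / 5 = 1600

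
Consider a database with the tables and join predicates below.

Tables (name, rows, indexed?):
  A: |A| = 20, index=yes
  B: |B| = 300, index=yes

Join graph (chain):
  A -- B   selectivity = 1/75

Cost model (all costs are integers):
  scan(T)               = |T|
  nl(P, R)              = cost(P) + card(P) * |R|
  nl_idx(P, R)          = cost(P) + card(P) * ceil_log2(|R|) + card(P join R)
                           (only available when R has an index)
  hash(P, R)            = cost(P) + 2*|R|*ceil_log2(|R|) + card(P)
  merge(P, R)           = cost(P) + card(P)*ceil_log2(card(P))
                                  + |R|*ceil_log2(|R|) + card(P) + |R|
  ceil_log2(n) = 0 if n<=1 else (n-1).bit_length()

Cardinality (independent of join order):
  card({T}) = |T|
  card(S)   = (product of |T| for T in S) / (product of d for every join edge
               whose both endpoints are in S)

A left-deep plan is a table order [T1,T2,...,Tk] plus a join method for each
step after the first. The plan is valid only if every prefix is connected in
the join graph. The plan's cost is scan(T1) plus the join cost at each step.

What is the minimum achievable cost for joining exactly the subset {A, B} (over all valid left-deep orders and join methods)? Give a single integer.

Selinger DP over subsets of {A,B}:
  {A}: scan cost=20, card=20
  {B}: scan cost=300, card=300
  {AB}: card=80; try (B,nl_idx)→280, (A,hash)→800, (A,nl_idx)→1880, (B,merge)→3140, (A,merge)→3420, (B,hash)→5440 …(+2); best=280 via (B,nl_idx)

280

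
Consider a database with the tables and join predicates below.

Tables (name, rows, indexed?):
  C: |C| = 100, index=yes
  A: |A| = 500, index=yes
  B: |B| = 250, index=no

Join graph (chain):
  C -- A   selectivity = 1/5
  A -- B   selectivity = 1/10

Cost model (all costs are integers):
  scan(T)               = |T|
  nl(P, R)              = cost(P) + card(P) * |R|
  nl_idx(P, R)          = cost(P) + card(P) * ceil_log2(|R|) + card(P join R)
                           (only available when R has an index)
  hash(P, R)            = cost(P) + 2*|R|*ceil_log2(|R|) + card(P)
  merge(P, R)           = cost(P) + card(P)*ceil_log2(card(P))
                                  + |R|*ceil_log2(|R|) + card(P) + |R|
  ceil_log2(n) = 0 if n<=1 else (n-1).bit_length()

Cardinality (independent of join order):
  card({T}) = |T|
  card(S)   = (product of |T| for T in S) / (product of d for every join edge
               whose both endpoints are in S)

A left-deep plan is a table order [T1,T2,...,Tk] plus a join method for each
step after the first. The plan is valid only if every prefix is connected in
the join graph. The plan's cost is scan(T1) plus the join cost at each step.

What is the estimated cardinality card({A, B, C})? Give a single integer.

250000

Tables in S: A(500), B(250), C(100)
Edges inside S: C-A(d=5), A-B(d=10)
numerator = 500 * 250 * 100 = 12500000
denominator = 5 * 10 = 50
card(S) = 12500000 / 50 = 250000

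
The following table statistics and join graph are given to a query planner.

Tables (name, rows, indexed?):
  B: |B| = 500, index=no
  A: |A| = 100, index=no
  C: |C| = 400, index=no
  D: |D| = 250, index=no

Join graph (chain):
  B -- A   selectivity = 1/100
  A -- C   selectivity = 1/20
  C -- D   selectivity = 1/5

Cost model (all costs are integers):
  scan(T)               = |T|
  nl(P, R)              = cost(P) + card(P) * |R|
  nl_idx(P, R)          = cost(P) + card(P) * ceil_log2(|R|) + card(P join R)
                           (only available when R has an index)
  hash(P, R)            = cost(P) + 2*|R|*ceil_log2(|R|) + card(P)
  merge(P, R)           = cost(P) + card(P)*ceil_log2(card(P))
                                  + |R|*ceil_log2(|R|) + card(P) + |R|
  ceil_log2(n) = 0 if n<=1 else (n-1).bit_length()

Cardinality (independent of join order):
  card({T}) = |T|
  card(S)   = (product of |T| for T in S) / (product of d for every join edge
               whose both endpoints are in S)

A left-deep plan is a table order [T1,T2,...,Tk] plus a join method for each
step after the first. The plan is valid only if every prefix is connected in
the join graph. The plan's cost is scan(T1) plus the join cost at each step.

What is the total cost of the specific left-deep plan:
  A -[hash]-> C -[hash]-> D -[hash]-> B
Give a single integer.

step 1: scan A: cost=100, card=100
step 2: join C via hash
    card(P join C) = 100*400/(20) = 2000
    cost = 100 + 2*400*9 + 100 = 7400
step 3: join D via hash
    card(P join D) = 2000*250/(5) = 100000
    cost = 7400 + 2*250*8 + 2000 = 13400
step 4: join B via hash
    card(P join B) = 100000*500/(100) = 500000
    cost = 13400 + 2*500*9 + 100000 = 122400

122400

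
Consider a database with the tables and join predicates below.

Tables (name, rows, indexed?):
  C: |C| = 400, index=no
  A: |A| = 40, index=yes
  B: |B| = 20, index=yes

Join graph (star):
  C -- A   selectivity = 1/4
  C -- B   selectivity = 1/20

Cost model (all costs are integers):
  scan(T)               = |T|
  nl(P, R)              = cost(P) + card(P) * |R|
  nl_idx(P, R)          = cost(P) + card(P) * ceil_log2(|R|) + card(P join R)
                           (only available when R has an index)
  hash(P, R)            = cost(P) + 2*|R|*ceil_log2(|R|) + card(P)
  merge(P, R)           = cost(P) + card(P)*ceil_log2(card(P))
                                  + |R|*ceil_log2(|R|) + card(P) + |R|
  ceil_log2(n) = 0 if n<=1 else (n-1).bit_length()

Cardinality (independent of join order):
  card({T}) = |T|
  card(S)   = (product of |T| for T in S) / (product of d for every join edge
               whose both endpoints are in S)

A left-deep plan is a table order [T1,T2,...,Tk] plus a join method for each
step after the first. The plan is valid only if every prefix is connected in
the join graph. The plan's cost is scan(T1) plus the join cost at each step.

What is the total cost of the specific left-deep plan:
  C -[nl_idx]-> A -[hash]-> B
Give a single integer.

11000

step 1: scan C: cost=400, card=400
step 2: join A via nl_idx
    card(P join A) = 400*40/(4) = 4000
    cost = 400 + 400*6 + 4000 = 6800
step 3: join B via hash
    card(P join B) = 4000*20/(20) = 4000
    cost = 6800 + 2*20*5 + 4000 = 11000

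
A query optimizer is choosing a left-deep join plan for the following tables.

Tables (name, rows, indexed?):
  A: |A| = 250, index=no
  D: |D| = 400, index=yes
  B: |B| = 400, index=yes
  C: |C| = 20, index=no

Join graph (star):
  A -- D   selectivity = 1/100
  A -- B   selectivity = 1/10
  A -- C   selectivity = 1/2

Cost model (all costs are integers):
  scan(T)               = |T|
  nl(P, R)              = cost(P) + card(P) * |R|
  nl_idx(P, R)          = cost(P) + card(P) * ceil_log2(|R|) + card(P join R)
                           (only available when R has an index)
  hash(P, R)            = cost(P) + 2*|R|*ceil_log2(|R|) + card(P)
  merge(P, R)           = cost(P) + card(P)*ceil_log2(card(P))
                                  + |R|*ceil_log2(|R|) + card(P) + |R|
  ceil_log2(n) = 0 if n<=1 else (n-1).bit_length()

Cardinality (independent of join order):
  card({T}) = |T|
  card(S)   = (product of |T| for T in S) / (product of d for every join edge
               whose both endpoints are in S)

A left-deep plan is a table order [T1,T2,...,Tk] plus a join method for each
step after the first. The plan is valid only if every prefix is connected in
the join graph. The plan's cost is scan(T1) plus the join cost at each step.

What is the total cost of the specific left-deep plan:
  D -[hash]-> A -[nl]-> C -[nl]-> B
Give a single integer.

step 1: scan D: cost=400, card=400
step 2: join A via hash
    card(P join A) = 400*250/(100) = 1000
    cost = 400 + 2*250*8 + 400 = 4800
step 3: join C via nl
    card(P join C) = 1000*20/(2) = 10000
    cost = 4800 + 1000*20 = 24800
step 4: join B via nl
    card(P join B) = 10000*400/(10) = 400000
    cost = 24800 + 10000*400 = 4024800

4024800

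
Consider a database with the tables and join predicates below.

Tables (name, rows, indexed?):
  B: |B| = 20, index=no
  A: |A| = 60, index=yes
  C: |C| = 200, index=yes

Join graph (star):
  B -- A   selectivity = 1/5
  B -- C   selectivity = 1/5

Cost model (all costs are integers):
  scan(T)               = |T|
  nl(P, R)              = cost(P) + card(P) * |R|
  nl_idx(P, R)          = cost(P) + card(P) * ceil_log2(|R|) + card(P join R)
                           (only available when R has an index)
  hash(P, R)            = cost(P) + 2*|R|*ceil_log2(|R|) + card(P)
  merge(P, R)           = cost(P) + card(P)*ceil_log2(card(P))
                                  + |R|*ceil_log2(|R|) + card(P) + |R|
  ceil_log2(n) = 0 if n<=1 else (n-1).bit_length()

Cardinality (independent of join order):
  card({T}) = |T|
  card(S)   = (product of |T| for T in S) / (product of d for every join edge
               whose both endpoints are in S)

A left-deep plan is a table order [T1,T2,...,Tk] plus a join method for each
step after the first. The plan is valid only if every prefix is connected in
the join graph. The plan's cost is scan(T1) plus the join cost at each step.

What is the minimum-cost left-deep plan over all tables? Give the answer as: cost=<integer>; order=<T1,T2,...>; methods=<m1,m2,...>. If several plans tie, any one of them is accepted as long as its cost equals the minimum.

cost=2120; order=C,B,A; methods=hash,hash

Selinger DP (subsets sized 1..n):
  {B}: scan cost=20, card=20
  {A}: scan cost=60, card=60
  {C}: scan cost=200, card=200
  {AB}: card=240; try (B,hash)→320, (A,nl_idx)→380, (A,merge)→560, (B,merge)→600, (A,hash)→760, (A,nl)→1220 …(+1); best=320 via (B,hash)
  {BC}: card=800; try (B,hash)→600, (C,nl_idx)→980, (C,merge)→1940, (B,merge)→2120, (C,hash)→3240, (C,nl)→4020 …(+1); best=600 via (B,hash)
  {ABC}: card=9600; try (A,hash)→2120, (C,hash)→3760, (C,merge)→4280, (A,merge)→9820, (C,nl_idx)→11840, (A,nl_idx)→15000 …(+2); best=2120 via (A,hash)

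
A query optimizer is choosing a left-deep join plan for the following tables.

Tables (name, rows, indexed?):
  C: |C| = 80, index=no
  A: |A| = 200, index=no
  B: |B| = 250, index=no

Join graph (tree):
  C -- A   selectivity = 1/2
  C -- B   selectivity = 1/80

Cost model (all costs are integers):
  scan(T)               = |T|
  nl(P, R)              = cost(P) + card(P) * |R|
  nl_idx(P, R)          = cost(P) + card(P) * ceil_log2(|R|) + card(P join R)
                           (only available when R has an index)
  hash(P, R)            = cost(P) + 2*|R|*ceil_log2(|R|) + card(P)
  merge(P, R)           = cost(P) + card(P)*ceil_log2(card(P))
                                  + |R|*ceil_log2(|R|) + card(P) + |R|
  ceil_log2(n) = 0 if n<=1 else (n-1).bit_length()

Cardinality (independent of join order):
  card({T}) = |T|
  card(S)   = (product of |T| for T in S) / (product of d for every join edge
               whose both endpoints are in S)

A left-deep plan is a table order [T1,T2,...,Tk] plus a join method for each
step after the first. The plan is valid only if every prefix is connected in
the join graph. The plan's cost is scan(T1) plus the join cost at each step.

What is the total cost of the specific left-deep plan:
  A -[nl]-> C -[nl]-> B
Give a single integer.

step 1: scan A: cost=200, card=200
step 2: join C via nl
    card(P join C) = 200*80/(2) = 8000
    cost = 200 + 200*80 = 16200
step 3: join B via nl
    card(P join B) = 8000*250/(80) = 25000
    cost = 16200 + 8000*250 = 2016200

2016200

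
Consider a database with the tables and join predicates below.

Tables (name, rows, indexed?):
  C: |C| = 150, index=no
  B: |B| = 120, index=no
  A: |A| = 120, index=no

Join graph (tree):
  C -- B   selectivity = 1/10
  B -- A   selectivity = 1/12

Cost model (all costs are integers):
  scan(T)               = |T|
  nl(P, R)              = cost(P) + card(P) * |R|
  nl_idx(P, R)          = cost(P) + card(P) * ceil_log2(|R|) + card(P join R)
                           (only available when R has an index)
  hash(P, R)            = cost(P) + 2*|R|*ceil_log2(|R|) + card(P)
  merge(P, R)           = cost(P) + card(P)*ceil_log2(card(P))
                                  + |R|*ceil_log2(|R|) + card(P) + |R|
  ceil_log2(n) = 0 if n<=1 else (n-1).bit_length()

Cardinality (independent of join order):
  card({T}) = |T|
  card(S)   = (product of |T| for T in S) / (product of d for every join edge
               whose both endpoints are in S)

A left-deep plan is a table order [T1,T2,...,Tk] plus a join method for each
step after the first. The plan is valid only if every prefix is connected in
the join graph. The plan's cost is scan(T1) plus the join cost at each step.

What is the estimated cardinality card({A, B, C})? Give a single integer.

Tables in S: A(120), B(120), C(150)
Edges inside S: C-B(d=10), B-A(d=12)
numerator = 120 * 120 * 150 = 2160000
denominator = 10 * 12 = 120
card(S) = 2160000 / 120 = 18000

18000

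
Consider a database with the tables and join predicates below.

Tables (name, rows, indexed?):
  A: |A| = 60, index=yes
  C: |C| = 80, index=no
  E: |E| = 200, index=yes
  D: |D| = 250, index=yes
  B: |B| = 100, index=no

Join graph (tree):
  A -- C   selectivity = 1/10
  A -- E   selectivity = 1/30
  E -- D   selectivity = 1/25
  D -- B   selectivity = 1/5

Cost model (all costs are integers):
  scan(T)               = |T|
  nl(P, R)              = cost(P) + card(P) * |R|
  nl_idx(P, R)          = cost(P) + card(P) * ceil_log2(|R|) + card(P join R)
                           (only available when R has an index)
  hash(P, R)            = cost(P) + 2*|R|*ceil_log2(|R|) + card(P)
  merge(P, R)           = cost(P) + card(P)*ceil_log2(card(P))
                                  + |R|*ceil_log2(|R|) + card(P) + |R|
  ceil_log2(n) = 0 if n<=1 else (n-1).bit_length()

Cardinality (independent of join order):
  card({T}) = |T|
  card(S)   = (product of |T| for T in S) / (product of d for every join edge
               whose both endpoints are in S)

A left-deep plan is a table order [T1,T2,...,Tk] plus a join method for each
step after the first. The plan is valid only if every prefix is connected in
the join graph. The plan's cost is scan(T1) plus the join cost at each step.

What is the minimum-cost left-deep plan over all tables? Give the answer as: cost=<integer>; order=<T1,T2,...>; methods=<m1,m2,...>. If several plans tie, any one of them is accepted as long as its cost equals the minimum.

Selinger DP (subsets sized 1..n):
  {A}: scan cost=60, card=60
  {C}: scan cost=80, card=80
  {E}: scan cost=200, card=200
  {D}: scan cost=250, card=250
  {B}: scan cost=100, card=100
  {AC}: card=480; try (A,hash)→880, (A,nl_idx)→1040, (C,merge)→1120, (A,merge)→1140, (C,hash)→1240, (C,nl)→4860 …(+1); best=880 via (A,hash)
  {AE}: card=400; try (E,nl_idx)→940, (A,hash)→1120, (A,nl_idx)→1800, (E,merge)→2280, (A,merge)→2420, (E,hash)→3320 …(+2); best=940 via (E,nl_idx)
  {DE}: card=2000; try (E,hash)→3700, (D,nl_idx)→3800, (E,nl_idx)→4250, (D,merge)→4250, (E,merge)→4300, (D,hash)→4400 …(+2); best=3700 via (E,hash)
  {BD}: card=5000; try (B,hash)→1900, (D,merge)→3150, (B,merge)→3300, (D,hash)→4200, (D,nl_idx)→5900, (D,nl)→25100 …(+1); best=1900 via (B,hash)
  {ACE}: card=3200; try (C,hash)→2460, (E,hash)→4560, (C,merge)→5580, (E,merge)→7480, (E,nl_idx)→7920, (C,nl)→32940 …(+1); best=2460 via (C,hash)
  {ADE}: card=4000; try (D,hash)→5340, (A,hash)→6420, (D,merge)→7190, (D,nl_idx)→8140, (A,nl_idx)→19700, (A,merge)→28120 …(+2); best=5340 via (D,hash)
  {BDE}: card=40000; try (B,hash)→7100, (E,hash)→10100, (B,merge)→28500, (E,merge)→73700, (E,nl_idx)→81900, (B,nl)→203700 …(+1); best=7100 via (B,hash)
  {ACDE}: card=32000; try (D,hash)→9660, (C,hash)→10460, (D,merge)→46310, (C,merge)→57980, (D,nl_idx)→60060, (C,nl)→325340 …(+1); best=9660 via (D,hash)
  {ABDE}: card=80000; try (B,hash)→10740, (A,hash)→47820, (B,merge)→58140, (A,nl_idx)→327100, (B,nl)→405340, (A,merge)→687520 …(+1); best=10740 via (B,hash)
  {ABCDE}: card=640000; try (B,hash)→43060, (C,hash)→91860, (B,merge)→522460, (C,merge)→1451380, (B,nl)→3209660, (C,nl)→6410740; best=43060 via (B,hash)

cost=43060; order=A,E,C,D,B; methods=nl_idx,hash,hash,hash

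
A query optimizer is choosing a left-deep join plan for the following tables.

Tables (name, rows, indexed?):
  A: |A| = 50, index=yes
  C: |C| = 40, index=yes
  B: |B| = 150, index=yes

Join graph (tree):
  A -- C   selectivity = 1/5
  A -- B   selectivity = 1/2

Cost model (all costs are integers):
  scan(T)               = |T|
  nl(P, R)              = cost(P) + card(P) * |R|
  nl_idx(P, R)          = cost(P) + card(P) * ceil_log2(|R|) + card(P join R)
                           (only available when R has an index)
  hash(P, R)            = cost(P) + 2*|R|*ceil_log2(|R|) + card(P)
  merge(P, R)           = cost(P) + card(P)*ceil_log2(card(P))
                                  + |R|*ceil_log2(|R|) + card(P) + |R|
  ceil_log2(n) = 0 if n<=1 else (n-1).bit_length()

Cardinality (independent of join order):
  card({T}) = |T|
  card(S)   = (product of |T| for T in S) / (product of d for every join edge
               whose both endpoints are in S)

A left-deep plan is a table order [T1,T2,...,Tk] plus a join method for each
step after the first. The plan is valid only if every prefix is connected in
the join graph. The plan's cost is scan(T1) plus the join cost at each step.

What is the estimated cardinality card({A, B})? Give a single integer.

3750

Tables in S: A(50), B(150)
Edges inside S: A-B(d=2)
numerator = 50 * 150 = 7500
denominator = 2 = 2
card(S) = 7500 / 2 = 3750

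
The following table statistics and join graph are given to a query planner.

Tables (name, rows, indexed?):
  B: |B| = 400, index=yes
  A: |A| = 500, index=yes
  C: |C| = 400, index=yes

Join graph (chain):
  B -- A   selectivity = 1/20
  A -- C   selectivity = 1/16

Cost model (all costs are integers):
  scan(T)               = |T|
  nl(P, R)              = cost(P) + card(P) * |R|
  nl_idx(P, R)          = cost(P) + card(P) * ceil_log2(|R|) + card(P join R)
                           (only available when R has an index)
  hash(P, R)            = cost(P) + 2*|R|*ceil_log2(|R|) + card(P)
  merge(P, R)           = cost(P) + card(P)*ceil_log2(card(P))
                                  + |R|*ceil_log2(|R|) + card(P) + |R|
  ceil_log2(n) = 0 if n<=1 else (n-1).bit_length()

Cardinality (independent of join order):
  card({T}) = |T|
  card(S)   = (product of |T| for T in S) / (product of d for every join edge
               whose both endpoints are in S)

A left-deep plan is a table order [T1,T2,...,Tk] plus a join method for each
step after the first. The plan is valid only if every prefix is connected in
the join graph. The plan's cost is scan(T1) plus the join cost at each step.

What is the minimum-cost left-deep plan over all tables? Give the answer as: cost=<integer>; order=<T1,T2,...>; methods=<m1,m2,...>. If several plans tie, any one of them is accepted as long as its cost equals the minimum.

cost=25400; order=A,B,C; methods=hash,hash

Selinger DP (subsets sized 1..n):
  {B}: scan cost=400, card=400
  {A}: scan cost=500, card=500
  {C}: scan cost=400, card=400
  {AB}: card=10000; try (B,hash)→8200, (A,merge)→9400, (B,merge)→9500, (A,hash)→9800, (A,nl_idx)→14000, (B,nl_idx)→15000 …(+2); best=8200 via (B,hash)
  {AC}: card=12500; try (C,hash)→8200, (A,merge)→9400, (C,merge)→9500, (A,hash)→9800, (A,nl_idx)→16500, (C,nl_idx)→17500 …(+2); best=8200 via (C,hash)
  {ABC}: card=250000; try (C,hash)→25400, (B,hash)→27900, (C,merge)→162200, (B,merge)→199700, (C,nl_idx)→348200, (B,nl_idx)→370700 …(+2); best=25400 via (C,hash)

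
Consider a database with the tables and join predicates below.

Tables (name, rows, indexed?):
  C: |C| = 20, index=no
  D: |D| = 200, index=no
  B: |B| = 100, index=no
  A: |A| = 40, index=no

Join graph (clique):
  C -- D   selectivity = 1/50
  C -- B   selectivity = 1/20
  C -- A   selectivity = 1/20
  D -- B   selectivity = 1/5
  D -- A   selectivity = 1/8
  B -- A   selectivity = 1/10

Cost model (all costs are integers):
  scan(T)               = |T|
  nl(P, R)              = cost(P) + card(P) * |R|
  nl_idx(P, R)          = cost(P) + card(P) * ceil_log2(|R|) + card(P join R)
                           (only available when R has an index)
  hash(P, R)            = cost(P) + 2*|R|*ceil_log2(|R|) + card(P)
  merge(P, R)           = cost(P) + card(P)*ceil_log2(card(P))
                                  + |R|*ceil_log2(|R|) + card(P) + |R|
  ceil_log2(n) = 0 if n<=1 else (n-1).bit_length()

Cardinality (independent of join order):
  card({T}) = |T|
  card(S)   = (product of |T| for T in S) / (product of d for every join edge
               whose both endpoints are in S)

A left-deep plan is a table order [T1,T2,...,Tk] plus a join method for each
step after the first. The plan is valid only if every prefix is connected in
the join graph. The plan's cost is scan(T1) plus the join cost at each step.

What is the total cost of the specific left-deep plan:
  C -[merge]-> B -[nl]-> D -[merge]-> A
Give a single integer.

21860

step 1: scan C: cost=20, card=20
step 2: join B via merge
    card(P join B) = 20*100/(20) = 100
    cost = 20 + 20*5 + 100*7 + 20 + 100 = 940
step 3: join D via nl
    card(P join D) = 100*200/(50*5) = 80
    cost = 940 + 100*200 = 20940
step 4: join A via merge
    card(P join A) = 80*40/(20*8*10) = 2
    cost = 20940 + 80*7 + 40*6 + 80 + 40 = 21860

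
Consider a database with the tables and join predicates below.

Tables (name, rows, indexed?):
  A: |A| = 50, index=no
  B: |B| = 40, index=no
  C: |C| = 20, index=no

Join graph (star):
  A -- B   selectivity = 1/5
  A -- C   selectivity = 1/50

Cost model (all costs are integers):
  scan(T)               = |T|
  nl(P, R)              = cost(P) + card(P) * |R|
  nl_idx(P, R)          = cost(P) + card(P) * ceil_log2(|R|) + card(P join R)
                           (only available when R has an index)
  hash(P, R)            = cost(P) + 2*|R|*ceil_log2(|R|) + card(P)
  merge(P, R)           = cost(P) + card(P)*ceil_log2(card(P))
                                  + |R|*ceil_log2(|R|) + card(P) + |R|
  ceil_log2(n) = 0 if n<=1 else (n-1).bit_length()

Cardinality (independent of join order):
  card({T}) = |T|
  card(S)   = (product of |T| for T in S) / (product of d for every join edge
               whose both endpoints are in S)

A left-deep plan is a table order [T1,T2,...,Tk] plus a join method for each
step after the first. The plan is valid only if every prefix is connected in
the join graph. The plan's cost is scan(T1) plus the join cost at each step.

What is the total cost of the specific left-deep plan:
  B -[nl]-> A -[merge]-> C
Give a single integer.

step 1: scan B: cost=40, card=40
step 2: join A via nl
    card(P join A) = 40*50/(5) = 400
    cost = 40 + 40*50 = 2040
step 3: join C via merge
    card(P join C) = 400*20/(50) = 160
    cost = 2040 + 400*9 + 20*5 + 400 + 20 = 6160

6160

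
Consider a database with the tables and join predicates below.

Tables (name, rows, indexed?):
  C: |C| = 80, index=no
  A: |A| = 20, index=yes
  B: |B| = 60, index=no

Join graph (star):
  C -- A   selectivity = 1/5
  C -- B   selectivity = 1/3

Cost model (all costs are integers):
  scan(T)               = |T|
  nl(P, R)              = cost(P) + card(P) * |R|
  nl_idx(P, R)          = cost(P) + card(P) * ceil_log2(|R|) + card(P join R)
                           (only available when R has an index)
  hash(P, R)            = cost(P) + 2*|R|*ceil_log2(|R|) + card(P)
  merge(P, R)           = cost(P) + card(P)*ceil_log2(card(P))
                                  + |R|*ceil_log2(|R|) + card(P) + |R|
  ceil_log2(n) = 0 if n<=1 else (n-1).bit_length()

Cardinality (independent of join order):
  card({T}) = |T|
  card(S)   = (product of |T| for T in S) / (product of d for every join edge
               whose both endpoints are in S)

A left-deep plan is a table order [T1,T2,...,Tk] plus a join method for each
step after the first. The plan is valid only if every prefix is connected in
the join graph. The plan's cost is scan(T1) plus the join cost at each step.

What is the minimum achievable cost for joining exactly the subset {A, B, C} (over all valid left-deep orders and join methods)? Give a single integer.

Selinger DP over subsets of {A,B,C}:
  {C}: scan cost=80, card=80
  {A}: scan cost=20, card=20
  {B}: scan cost=60, card=60
  {AC}: card=320; try (A,hash)→360, (C,merge)→780, (A,nl_idx)→800, (A,merge)→840, (C,hash)→1160, (C,nl)→1620 …(+1); best=360 via (A,hash)
  {BC}: card=1600; try (B,hash)→880, (C,merge)→1120, (B,merge)→1140, (C,hash)→1240, (C,nl)→4860, (B,nl)→4880; best=880 via (B,hash)
  {ABC}: card=6400; try (B,hash)→1400, (A,hash)→2680, (B,merge)→3980, (A,nl_idx)→15280, (B,nl)→19560, (A,merge)→20200 …(+1); best=1400 via (B,hash)

1400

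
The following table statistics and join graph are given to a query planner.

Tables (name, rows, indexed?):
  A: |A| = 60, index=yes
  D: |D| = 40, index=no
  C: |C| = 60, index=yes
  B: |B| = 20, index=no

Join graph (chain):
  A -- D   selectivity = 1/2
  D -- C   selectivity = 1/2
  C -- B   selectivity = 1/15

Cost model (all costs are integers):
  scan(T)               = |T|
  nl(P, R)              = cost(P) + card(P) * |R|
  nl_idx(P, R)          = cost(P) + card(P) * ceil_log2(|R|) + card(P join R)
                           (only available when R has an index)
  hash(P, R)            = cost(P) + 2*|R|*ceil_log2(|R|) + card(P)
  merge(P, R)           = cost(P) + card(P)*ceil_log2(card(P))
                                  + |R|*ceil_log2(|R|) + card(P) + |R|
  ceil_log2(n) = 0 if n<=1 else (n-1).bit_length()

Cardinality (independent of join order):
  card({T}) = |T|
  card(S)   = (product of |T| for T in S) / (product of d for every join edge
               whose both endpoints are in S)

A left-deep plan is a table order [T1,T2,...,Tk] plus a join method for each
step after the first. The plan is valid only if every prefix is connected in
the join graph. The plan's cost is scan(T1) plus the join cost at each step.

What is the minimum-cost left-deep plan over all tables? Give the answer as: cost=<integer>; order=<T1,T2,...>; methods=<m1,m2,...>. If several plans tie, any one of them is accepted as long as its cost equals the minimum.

cost=3100; order=B,C,D,A; methods=nl_idx,hash,hash

Selinger DP (subsets sized 1..n):
  {A}: scan cost=60, card=60
  {D}: scan cost=40, card=40
  {C}: scan cost=60, card=60
  {B}: scan cost=20, card=20
  {AD}: card=1200; try (D,hash)→600, (A,merge)→740, (D,merge)→760, (A,hash)→800, (A,nl_idx)→1480, (A,nl)→2440 …(+1); best=600 via (D,hash)
  {CD}: card=1200; try (D,hash)→600, (C,merge)→740, (D,merge)→760, (C,hash)→800, (C,nl_idx)→1480, (C,nl)→2440 …(+1); best=600 via (D,hash)
  {BC}: card=80; try (C,nl_idx)→220, (B,hash)→320, (C,merge)→560, (B,merge)→600, (C,hash)→760, (C,nl)→1220 …(+1); best=220 via (C,nl_idx)
  {ACD}: card=36000; try (C,hash)→2520, (A,hash)→2520, (C,merge)→15420, (A,merge)→15420, (C,nl_idx)→43800, (A,nl_idx)→43800 …(+2); best=2520 via (C,hash)
  {BCD}: card=1600; try (D,hash)→780, (D,merge)→1140, (B,hash)→2000, (D,nl)→3420, (B,merge)→15120, (B,nl)→24600; best=780 via (D,hash)
  {ABCD}: card=48000; try (A,hash)→3100, (A,merge)→20400, (B,hash)→38720, (A,nl_idx)→58380, (A,nl)→96780, (B,merge)→614640 …(+1); best=3100 via (A,hash)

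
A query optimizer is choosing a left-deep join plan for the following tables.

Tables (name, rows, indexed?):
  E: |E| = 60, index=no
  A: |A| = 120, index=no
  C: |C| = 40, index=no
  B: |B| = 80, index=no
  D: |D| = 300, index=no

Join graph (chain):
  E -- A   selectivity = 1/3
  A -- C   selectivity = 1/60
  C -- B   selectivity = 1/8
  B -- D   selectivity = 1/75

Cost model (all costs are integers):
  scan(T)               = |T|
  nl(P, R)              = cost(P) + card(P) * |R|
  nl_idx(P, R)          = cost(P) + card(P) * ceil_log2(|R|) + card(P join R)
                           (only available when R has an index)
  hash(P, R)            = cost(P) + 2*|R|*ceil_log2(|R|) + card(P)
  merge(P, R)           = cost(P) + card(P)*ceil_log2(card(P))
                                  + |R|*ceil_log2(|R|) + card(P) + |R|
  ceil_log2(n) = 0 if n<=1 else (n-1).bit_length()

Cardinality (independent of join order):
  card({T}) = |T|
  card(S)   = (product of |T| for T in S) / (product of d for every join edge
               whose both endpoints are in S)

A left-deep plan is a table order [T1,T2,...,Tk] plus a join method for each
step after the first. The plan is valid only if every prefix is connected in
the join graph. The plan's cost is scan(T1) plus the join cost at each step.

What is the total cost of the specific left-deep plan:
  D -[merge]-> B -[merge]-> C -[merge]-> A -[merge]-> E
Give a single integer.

step 1: scan D: cost=300, card=300
step 2: join B via merge
    card(P join B) = 300*80/(75) = 320
    cost = 300 + 300*9 + 80*7 + 300 + 80 = 3940
step 3: join C via merge
    card(P join C) = 320*40/(8) = 1600
    cost = 3940 + 320*9 + 40*6 + 320 + 40 = 7420
step 4: join A via merge
    card(P join A) = 1600*120/(60) = 3200
    cost = 7420 + 1600*11 + 120*7 + 1600 + 120 = 27580
step 5: join E via merge
    card(P join E) = 3200*60/(3) = 64000
    cost = 27580 + 3200*12 + 60*6 + 3200 + 60 = 69600

69600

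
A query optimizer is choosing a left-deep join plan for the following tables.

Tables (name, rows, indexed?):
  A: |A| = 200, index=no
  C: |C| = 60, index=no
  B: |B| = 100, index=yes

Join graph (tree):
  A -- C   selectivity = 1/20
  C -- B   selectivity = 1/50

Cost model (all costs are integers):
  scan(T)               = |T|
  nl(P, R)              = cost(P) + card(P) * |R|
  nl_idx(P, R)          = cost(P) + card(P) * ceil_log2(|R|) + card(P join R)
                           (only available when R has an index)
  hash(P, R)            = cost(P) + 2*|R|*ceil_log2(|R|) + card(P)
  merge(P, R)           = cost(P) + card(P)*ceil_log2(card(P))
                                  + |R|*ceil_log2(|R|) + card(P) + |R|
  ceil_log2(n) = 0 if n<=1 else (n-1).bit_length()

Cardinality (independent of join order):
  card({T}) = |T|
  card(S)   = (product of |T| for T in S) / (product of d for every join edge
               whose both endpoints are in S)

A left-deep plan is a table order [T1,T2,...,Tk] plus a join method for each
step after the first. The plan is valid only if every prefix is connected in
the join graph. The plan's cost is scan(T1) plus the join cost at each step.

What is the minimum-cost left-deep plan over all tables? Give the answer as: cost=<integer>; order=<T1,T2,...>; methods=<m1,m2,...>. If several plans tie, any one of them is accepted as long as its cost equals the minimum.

cost=3120; order=A,C,B; methods=hash,hash

Selinger DP (subsets sized 1..n):
  {A}: scan cost=200, card=200
  {C}: scan cost=60, card=60
  {B}: scan cost=100, card=100
  {AC}: card=600; try (C,hash)→1120, (A,merge)→2280, (C,merge)→2420, (A,hash)→3320, (A,nl)→12060, (C,nl)→12200; best=1120 via (C,hash)
  {BC}: card=120; try (B,nl_idx)→600, (C,hash)→920, (B,merge)→1280, (C,merge)→1320, (B,hash)→1520, (B,nl)→6060 …(+1); best=600 via (B,nl_idx)
  {ABC}: card=1200; try (B,hash)→3120, (A,merge)→3360, (A,hash)→3920, (B,nl_idx)→6520, (B,merge)→8520, (A,nl)→24600 …(+1); best=3120 via (B,hash)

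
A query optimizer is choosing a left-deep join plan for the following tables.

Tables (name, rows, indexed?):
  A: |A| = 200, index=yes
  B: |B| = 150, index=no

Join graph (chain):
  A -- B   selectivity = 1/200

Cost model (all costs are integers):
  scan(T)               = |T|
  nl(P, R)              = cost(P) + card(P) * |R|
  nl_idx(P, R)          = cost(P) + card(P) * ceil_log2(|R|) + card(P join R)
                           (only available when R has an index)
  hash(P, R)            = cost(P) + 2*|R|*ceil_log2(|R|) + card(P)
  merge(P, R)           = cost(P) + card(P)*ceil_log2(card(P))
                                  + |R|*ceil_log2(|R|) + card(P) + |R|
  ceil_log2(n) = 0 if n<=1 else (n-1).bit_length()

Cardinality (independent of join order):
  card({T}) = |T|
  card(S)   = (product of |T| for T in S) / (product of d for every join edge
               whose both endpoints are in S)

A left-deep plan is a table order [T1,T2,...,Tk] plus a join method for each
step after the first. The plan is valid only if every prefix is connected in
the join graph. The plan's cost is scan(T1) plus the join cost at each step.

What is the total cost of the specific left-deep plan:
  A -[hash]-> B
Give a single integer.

2800

step 1: scan A: cost=200, card=200
step 2: join B via hash
    card(P join B) = 200*150/(200) = 150
    cost = 200 + 2*150*8 + 200 = 2800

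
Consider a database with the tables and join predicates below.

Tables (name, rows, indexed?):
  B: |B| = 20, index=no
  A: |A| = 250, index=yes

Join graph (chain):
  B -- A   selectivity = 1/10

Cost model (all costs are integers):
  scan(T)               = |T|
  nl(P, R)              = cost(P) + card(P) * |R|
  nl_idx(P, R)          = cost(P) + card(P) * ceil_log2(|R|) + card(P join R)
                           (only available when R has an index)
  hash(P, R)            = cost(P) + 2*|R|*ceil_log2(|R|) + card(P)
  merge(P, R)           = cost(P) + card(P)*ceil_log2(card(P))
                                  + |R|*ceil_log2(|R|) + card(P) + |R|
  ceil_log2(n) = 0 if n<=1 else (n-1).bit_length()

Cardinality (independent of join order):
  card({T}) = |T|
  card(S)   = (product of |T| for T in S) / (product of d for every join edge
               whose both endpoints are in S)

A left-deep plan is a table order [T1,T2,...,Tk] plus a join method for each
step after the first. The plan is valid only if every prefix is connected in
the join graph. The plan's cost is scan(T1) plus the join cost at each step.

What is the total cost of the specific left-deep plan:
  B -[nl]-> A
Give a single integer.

step 1: scan B: cost=20, card=20
step 2: join A via nl
    card(P join A) = 20*250/(10) = 500
    cost = 20 + 20*250 = 5020

5020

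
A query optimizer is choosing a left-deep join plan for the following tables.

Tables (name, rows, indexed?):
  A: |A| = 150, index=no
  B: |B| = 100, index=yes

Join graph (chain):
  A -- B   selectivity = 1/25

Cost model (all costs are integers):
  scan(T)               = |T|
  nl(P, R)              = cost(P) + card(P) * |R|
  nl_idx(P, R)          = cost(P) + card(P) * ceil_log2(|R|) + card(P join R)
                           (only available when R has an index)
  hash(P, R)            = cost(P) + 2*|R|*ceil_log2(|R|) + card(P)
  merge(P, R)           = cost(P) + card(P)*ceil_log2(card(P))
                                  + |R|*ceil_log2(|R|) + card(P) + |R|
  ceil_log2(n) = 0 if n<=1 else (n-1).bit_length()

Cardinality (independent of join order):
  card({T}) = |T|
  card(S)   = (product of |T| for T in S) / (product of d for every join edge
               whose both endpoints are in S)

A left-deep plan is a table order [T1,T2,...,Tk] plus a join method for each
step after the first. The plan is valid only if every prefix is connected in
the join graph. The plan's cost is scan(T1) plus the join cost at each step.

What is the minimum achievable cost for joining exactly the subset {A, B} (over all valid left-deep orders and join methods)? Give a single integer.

1700

Selinger DP over subsets of {A,B}:
  {A}: scan cost=150, card=150
  {B}: scan cost=100, card=100
  {AB}: card=600; try (B,hash)→1700, (B,nl_idx)→1800, (A,merge)→2250, (B,merge)→2300, (A,hash)→2600, (A,nl)→15100 …(+1); best=1700 via (B,hash)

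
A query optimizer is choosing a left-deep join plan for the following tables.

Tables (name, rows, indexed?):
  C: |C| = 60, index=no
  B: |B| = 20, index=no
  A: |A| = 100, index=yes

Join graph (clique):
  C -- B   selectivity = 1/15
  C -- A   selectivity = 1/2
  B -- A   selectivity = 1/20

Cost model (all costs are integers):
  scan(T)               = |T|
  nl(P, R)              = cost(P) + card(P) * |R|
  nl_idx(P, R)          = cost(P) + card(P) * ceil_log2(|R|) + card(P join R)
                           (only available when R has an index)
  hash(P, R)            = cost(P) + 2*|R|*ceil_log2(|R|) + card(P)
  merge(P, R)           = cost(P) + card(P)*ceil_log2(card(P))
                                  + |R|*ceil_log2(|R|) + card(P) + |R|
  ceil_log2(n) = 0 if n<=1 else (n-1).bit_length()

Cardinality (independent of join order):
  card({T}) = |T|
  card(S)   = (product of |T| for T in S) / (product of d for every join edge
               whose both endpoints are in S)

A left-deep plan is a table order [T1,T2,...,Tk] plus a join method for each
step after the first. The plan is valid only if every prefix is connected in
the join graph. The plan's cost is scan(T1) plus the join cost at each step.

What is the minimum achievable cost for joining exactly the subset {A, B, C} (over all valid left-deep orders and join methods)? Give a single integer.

Selinger DP over subsets of {A,B,C}:
  {C}: scan cost=60, card=60
  {B}: scan cost=20, card=20
  {A}: scan cost=100, card=100
  {BC}: card=80; try (B,hash)→320, (C,merge)→560, (B,merge)→600, (C,hash)→760, (C,nl)→1220, (B,nl)→1260; best=320 via (B,hash)
  {AC}: card=3000; try (C,hash)→920, (A,merge)→1280, (C,merge)→1320, (A,hash)→1520, (A,nl_idx)→3480, (A,nl)→6060 …(+1); best=920 via (C,hash)
  {AB}: card=100; try (A,nl_idx)→260, (B,hash)→400, (A,merge)→940, (B,merge)→1020, (A,hash)→1440, (A,nl)→2020 …(+1); best=260 via (A,nl_idx)
  {ABC}: card=200; try (C,hash)→1080, (A,nl_idx)→1080, (C,merge)→1480, (A,merge)→1760, (A,hash)→1800, (B,hash)→4120 …(+4); best=1080 via (C,hash)

1080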